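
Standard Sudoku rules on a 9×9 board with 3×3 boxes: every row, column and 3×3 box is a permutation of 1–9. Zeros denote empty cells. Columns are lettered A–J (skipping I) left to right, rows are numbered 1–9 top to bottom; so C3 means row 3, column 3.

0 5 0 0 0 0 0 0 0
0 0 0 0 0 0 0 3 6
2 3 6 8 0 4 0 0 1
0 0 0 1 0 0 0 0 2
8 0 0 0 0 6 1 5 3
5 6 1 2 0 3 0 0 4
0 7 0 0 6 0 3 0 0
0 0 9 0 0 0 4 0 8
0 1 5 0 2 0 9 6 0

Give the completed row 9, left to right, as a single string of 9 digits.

315428967

A7 = 4: row 7 has {3,6,7}; col 1 has {2,5,8}; box has {1,5,7,9} → only 4 remains.
J7 = 5: row 7 has {3,4,6,7}; col 9 has {1,2,3,4,6,8}; box has {3,4,6,8,9} → only 5 remains.
B8 = 2: row 8 has {4,8,9}; col 2 has {1,3,5,6,7}; box has {1,4,5,7,9} → only 2 remains.
A9 = 3: row 9 has {1,2,5,6,9}; col 1 has {2,4,5,8}; box has {1,2,4,5,7,9} → only 3 remains.
J9 = 7: row 9 has {1,2,3,5,6,9}; col 9 has {1,2,3,4,5,6,8}; box has {3,4,5,6,8,9} → only 7 remains.
J1 = 9: row 1 has {5}; col 9 has {1,2,3,4,5,6,7,8}; box has {1,3,6} → only 9 remains.
H3 = 7: row 3 has {1,2,3,4,6,8}; col 8 has {3,5,6}; box has {1,3,6,9} → only 7 remains.
C7 = 8: row 7 has {3,4,5,6,7}; col 3 has {1,5,6,9}; box has {1,2,3,4,5,7,9} → only 8 remains.
D7 = 9: row 7 has {3,4,5,6,7,8}; col 4 has {1,2,8}; box has {2,6} → only 9 remains.
F7 = 1: row 7 has {3,4,5,6,7,8,9}; col 6 has {3,4,6}; box has {2,6,9} → only 1 remains.
H7 = 2: row 7 has {1,3,4,5,6,7,8,9}; col 8 has {3,5,6,7}; box has {3,4,5,6,7,8,9} → only 2 remains.
A8 = 6: row 8 has {2,4,8,9}; col 1 has {2,3,4,5,8}; box has {1,2,3,4,5,7,8,9} → only 6 remains.
H8 = 1: row 8 has {2,4,6,8,9}; col 8 has {2,3,5,6,7}; box has {2,3,4,5,6,7,8,9} → only 1 remains.
D9 = 4: row 9 has {1,2,3,5,6,7,9}; col 4 has {1,2,8,9}; box has {1,2,6,9} → only 4 remains.
F9 = 8: row 9 has {1,2,3,4,5,6,7,9}; col 6 has {1,3,4,6}; box has {1,2,4,6,9} → only 8 remains.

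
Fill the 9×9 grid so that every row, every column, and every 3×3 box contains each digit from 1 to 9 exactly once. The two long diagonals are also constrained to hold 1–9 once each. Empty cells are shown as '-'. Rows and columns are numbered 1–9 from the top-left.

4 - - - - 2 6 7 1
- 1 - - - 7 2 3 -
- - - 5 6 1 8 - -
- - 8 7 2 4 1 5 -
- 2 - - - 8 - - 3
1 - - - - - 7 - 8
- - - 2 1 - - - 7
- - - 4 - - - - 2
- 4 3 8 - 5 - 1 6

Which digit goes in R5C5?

5

R2C4 = 9: row 2 has {1,2,3,7}; col 4 has {2,4,5,7,8}; box has {1,2,5,6,7} → only 9 remains.
R4C9 = 9: row 4 has {1,2,4,5,7,8}; col 9 has {1,2,3,6,7,8}; box has {1,3,5,7,8} → only 9 remains.
R5C7 = 4: row 5 has {2,3,8}; col 7 has {1,2,6,7,8}; box has {1,3,5,7,8,9} → only 4 remains.
R5C8 = 6: row 5 has {2,3,4,8}; col 8 has {1,3,5,7}; box has {1,3,4,5,7,8,9} → only 6 remains.
R6C4 = 6: row 6 has {1,7,8}; col 4 has {2,4,5,7,8,9}; box has {2,4,7,8}; anti-diagonal has {1,3,4,8} → only 6 remains.
R6C8 = 2: row 6 has {1,6,7,8}; col 8 has {1,3,5,6,7}; box has {1,3,4,5,6,7,8,9} → only 2 remains.
R9C7 = 9: row 9 has {1,3,4,5,6,8}; col 7 has {1,2,4,6,7,8}; box has {1,2,6,7} → only 9 remains.
R1C4 = 3: row 1 has {1,2,4,6,7}; col 4 has {2,4,5,6,7,8,9}; box has {1,2,5,6,7,9} → only 3 remains.
R1C5 = 8: row 1 has {1,2,3,4,6,7}; col 5 has {1,2,6}; box has {1,2,3,5,6,7,9} → only 8 remains.
R2C5 = 4: row 2 has {1,2,3,7,9}; col 5 has {1,2,6,8}; box has {1,2,3,5,6,7,8,9} → only 4 remains.
R2C9 = 5: row 2 has {1,2,3,4,7,9}; col 9 has {1,2,3,6,7,8,9}; box has {1,2,3,6,7,8} → only 5 remains.
R3C9 = 4: row 3 has {1,5,6,8}; col 9 has {1,2,3,5,6,7,8,9}; box has {1,2,3,5,6,7,8} → only 4 remains.
R5C4 = 1: row 5 has {2,3,4,6,8}; col 4 has {2,3,4,5,6,7,8,9}; box has {2,4,6,7,8} → only 1 remains.
R8C8 = 8: row 8 has {2,4}; col 8 has {1,2,3,5,6,7}; box has {1,2,6,7,9}; main diagonal has {1,4,6,7} → only 8 remains.
R9C5 = 7: row 9 has {1,3,4,5,6,8,9}; col 5 has {1,2,4,6,8}; box has {1,2,4,5,8} → only 7 remains.
R2C3 = 6: row 2 has {1,2,3,4,5,7,9}; col 3 has {3,8}; box has {1,4} → only 6 remains.
R3C8 = 9: row 3 has {1,4,5,6,8}; col 8 has {1,2,3,5,6,7,8}; box has {1,2,3,4,5,6,7,8} → only 9 remains.
R7C8 = 4: row 7 has {1,2,7}; col 8 has {1,2,3,5,6,7,8,9}; box has {1,2,6,7,8,9} → only 4 remains.
R9C1 = 2: row 9 has {1,3,4,5,6,7,8,9}; col 1 has {1,4}; box has {3,4}; anti-diagonal has {1,3,4,6,8} → only 2 remains.
R2C1 = 8: row 2 has {1,2,3,4,5,6,7,9}; col 1 has {1,2,4}; box has {1,4,6} → only 8 remains.
R3C3 = 2: row 3 has {1,4,5,6,8,9}; col 3 has {3,6,8}; box has {1,4,6,8}; main diagonal has {1,4,6,7,8} → only 2 remains.
R6C3 = 4: in row 6, 4 can only go here (every other open cell in that row sees a 4).
R7C2 = 8: in row 7, 8 can only go here (every other open cell in that row sees an 8).
R8C3 = 1: in row 8, 1 can only go here (every other open cell in that row sees a 1).
R4C2 = 6: in column 2, 6 can only go here (every other open cell in that column sees a 6).
R4C1 = 3: row 4 has {1,2,4,5,6,7,8,9}; col 1 has {1,2,4,8}; box has {1,2,4,6,8} → only 3 remains.
R3C1 = 7: row 3 has {1,2,4,5,6,8,9}; col 1 has {1,2,3,4,8}; box has {1,2,4,6,8} → only 7 remains.
R3C2 = 3: row 3 has {1,2,4,5,6,7,8,9}; col 2 has {1,2,4,6,8}; box has {1,2,4,6,7,8} → only 3 remains.
R5C3 = 7: in row 5, 7 can only go here (every other open cell in that row sees a 7).
R8C2 = 7: in row 8, 7 can only go here (every other open cell in that row sees a 7).
Singles propagation stalls; R5C5 is still open with candidates {5,9}.
  Try R5C5 = 9: this forces R5C1=5, R6C2=9, R6C6=3; then row 7 has no cell left for 3 — contradiction.
So R5C5 = 5.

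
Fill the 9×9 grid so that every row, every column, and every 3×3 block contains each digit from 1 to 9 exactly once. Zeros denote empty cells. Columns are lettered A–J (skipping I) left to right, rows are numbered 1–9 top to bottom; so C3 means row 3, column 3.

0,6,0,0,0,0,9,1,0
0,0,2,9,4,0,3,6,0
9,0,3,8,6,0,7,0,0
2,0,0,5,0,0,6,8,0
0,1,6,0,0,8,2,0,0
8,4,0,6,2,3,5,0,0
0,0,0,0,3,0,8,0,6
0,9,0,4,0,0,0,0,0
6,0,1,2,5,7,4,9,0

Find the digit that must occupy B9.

8

E1 = 7 (sole candidate).
B3 = 5 (sole candidate).
D5 = 7 (sole candidate).
E5 = 9 (sole candidate).
H6 = 7 (sole candidate).
D7 = 1 (sole candidate).
F7 = 9 (sole candidate).
E8 = 8 (sole candidate).
F8 = 6 (sole candidate).
G8 = 1 (sole candidate).
J9 = 3 (sole candidate).
A1 = 4 (sole candidate).
C1 = 8 (sole candidate).
D1 = 3 (sole candidate).
B2 = 7 (sole candidate).
B4 = 3 (sole candidate).
E4 = 1 (sole candidate).
F4 = 4 (sole candidate).
J4 = 9 (sole candidate).
A5 = 5 (sole candidate).
J5 = 4 (sole candidate).
C6 = 9 (sole candidate).
J6 = 1 (sole candidate).
A7 = 7 (sole candidate).
B7 = 2 (sole candidate).
H7 = 5 (sole candidate).
A8 = 3 (sole candidate).
C8 = 5 (sole candidate).
H8 = 2 (sole candidate).
J8 = 7 (sole candidate).
B9 = 8: row 9 has {1,2,3,4,5,6,7,9}; col 2 has {1,2,3,4,5,6,7,9}; box has {1,2,3,5,6,7,9} → only 8 remains.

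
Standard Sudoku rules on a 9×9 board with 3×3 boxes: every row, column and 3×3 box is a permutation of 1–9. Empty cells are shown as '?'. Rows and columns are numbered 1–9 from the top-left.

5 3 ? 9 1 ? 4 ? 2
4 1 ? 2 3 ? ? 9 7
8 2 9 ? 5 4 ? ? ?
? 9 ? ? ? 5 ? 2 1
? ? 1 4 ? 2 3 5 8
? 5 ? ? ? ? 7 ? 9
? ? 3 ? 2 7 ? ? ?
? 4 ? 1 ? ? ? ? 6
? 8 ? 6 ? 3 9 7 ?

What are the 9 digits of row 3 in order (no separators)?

829754163

r2c3 = 6: row 2 has {1,2,3,4,7,9}; col 3 has {1,3,9}; box has {1,2,3,4,5,8,9} → only 6 remains.
r2c6 = 8: row 2 has {1,2,3,4,6,7,9}; col 6 has {2,3,4,5,7}; box has {1,2,3,4,5,9} → only 8 remains.
r2c7 = 5: row 2 has {1,2,3,4,6,7,8,9}; col 7 has {3,4,7,9}; box has {2,4,7,9} → only 5 remains.
r3c4 = 7: row 3 has {2,4,5,8,9}; col 4 has {1,2,4,6,9}; box has {1,2,3,4,5,8,9} → only 7 remains.
r3c9 = 3: row 3 has {2,4,5,7,8,9}; col 9 has {1,2,6,7,8,9}; box has {2,4,5,7,9} → only 3 remains.
r4c7 = 6: row 4 has {1,2,5,9}; col 7 has {3,4,5,7,9}; box has {1,2,3,5,7,8,9} → only 6 remains.
r6c8 = 4: row 6 has {5,7,9}; col 8 has {2,5,7,9}; box has {1,2,3,5,6,7,8,9} → only 4 remains.
r7c2 = 6: row 7 has {2,3,7}; col 2 has {1,2,3,4,5,8,9}; box has {3,4,8} → only 6 remains.
r8c6 = 9: row 8 has {1,4,6}; col 6 has {2,3,4,5,7,8}; box has {1,2,3,6,7} → only 9 remains.
r9c5 = 4: row 9 has {3,6,7,8,9}; col 5 has {1,2,3,5}; box has {1,2,3,6,7,9} → only 4 remains.
r9c9 = 5: row 9 has {3,4,6,7,8,9}; col 9 has {1,2,3,6,7,8,9}; box has {6,7,9} → only 5 remains.
r1c3 = 7: row 1 has {1,2,3,4,5,9}; col 3 has {1,3,6,9}; box has {1,2,3,4,5,6,8,9} → only 7 remains.
r1c6 = 6: row 1 has {1,2,3,4,5,7,9}; col 6 has {2,3,4,5,7,8,9}; box has {1,2,3,4,5,7,8,9} → only 6 remains.
r1c8 = 8: row 1 has {1,2,3,4,5,6,7,9}; col 8 has {2,4,5,7,9}; box has {2,3,4,5,7,9} → only 8 remains.
r3c7 = 1: row 3 has {2,3,4,5,7,8,9}; col 7 has {3,4,5,6,7,9}; box has {2,3,4,5,7,8,9} → only 1 remains.
r3c8 = 6: row 3 has {1,2,3,4,5,7,8,9}; col 8 has {2,4,5,7,8,9}; box has {1,2,3,4,5,7,8,9} → only 6 remains.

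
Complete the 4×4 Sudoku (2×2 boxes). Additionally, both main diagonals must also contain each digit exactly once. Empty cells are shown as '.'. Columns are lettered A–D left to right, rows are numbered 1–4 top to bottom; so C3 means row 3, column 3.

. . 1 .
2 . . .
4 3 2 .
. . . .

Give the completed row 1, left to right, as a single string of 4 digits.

A1 = 3: row 1 has {1}; col 1 has {2,4}; box has {2}; main diagonal has {2} → only 3 remains.
B1 = 4: row 1 has {1,3}; col 2 has {3}; box has {2,3} → only 4 remains.
D1 = 2: row 1 has {1,3,4}; col 4 has {}; box has {1}; anti-diagonal has {3} → only 2 remains.

3412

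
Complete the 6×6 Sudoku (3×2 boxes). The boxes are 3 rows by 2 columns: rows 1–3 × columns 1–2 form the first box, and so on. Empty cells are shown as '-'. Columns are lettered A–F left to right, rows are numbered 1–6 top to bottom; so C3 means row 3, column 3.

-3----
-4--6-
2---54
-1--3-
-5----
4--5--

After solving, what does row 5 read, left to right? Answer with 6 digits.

B3 = 6 (sole candidate).
A4 = 6 (sole candidate).
A5 = 3: row 5 has {5}; col 1 has {2,4,6}; box has {1,4,5,6} → only 3 remains.
B6 = 2 (sole candidate).
E6 = 1 (sole candidate).
F6 = 6 (sole candidate).
E1 = 2 (sole candidate).
F1 = 1 (sole candidate).
F2 = 3 (sole candidate).
E5 = 4: row 5 has {3,5}; col 5 has {1,2,3,5,6}; box has {1,3,6} → only 4 remains.
F5 = 2: row 5 has {3,4,5}; col 6 has {1,3,4,6}; box has {1,3,4,6} → only 2 remains.
C6 = 3 (sole candidate).
A1 = 5 (sole candidate).
A2 = 1 (sole candidate).
D2 = 2 (sole candidate).
C3 = 1 (sole candidate).
D3 = 3 (sole candidate).
D4 = 4 (sole candidate).
F4 = 5 (sole candidate).
C5 = 6: row 5 has {2,3,4,5}; col 3 has {1,3}; box has {3,4,5} → only 6 remains.
D5 = 1: row 5 has {2,3,4,5,6}; col 4 has {2,3,4,5}; box has {3,4,5,6} → only 1 remains.

356142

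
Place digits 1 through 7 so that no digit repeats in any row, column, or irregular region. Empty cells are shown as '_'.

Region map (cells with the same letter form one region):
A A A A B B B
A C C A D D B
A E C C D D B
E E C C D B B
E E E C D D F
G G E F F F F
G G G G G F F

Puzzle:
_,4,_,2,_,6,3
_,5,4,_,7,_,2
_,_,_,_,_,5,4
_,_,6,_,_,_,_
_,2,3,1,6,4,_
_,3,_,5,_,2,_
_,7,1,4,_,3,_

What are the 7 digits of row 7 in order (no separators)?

R2C6 = 1 (sole candidate).
R4C2 = 1 (sole candidate).
R4C6 = 7 (sole candidate).
R4C7 = 5 (sole candidate).
R5C7 = 7 (sole candidate).
R6C1 = 6 (sole candidate).
R6C3 = 7 (sole candidate).
R6C7 = 1 (sole candidate).
R7C7 = 6: row 7 has {1,3,4,7}; col 7 has {1,2,3,4,5,7}; region has {1,2,3,5,7} → only 6 remains.
R1C3 = 5 (sole candidate).
R1C5 = 1 (sole candidate).
R2C1 = 3 (sole candidate).
R2C4 = 6 (sole candidate).
R3C2 = 6 (sole candidate).
R3C3 = 2 (sole candidate).
R3C5 = 3 (sole candidate).
R4C1 = 4 (sole candidate).
R4C4 = 3 (sole candidate).
R4C5 = 2 (sole candidate).
R5C1 = 5 (sole candidate).
R6C5 = 4 (sole candidate).
R7C1 = 2: row 7 has {1,3,4,6,7}; col 1 has {3,4,5,6}; region has {1,3,4,6,7} → only 2 remains.
R7C5 = 5: row 7 has {1,2,3,4,6,7}; col 5 has {1,2,3,4,6,7}; region has {1,2,3,4,6,7} → only 5 remains.

2714536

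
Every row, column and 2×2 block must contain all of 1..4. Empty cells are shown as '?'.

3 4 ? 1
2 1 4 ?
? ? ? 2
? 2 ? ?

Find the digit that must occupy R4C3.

3

R1C3 = 2: row 1 has {1,3,4}; col 3 has {4}; box has {1,4} → only 2 remains.
R2C4 = 3: row 2 has {1,2,4}; col 4 has {1,2}; box has {1,2,4} → only 3 remains.
R3C2 = 3: row 3 has {2}; col 2 has {1,2,4}; box has {2} → only 3 remains.
R3C3 = 1: row 3 has {2,3}; col 3 has {2,4}; box has {2} → only 1 remains.
R4C3 = 3: row 4 has {2}; col 3 has {1,2,4}; box has {1,2} → only 3 remains.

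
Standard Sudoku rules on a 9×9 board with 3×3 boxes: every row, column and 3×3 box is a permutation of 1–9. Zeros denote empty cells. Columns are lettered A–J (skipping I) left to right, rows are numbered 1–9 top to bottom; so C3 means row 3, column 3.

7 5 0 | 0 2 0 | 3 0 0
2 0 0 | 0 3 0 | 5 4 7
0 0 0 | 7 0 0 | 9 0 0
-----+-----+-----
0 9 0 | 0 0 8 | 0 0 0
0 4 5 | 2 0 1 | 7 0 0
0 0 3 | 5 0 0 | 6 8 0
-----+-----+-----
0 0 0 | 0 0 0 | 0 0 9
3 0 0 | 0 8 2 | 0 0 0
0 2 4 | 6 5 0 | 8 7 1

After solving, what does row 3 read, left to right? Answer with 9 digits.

438715926

J5 = 3 (sole candidate).
A6 = 1 (sole candidate).
B6 = 7 (sole candidate).
G8 = 4 (sole candidate).
A9 = 9 (sole candidate).
F9 = 3 (sole candidate).
A4 = 6 (sole candidate).
C4 = 2 (sole candidate).
G4 = 1 (sole candidate).
H4 = 5 (sole candidate).
J4 = 4 (sole candidate).
A5 = 8 (sole candidate).
H5 = 9 (sole candidate).
J6 = 2 (sole candidate).
A7 = 5 (sole candidate).
G7 = 2 (sole candidate).
H8 = 6 (sole candidate).
J8 = 5 (sole candidate).
H1 = 1 (sole candidate).
A3 = 4: row 3 has {7,9}; col 1 has {1,2,3,5,6,7,8,9}; box has {2,5,7} → only 4 remains.
H3 = 2: row 3 has {4,7,9}; col 8 has {1,4,5,6,7,8,9}; box has {1,3,4,5,7,9} → only 2 remains.
D4 = 3 (sole candidate).
E4 = 7 (sole candidate).
E5 = 6 (sole candidate).
H7 = 3 (sole candidate).
B8 = 1 (sole candidate).
C8 = 7 (sole candidate).
D8 = 9 (sole candidate).
E3 = 1: row 3 has {2,4,7,9}; col 5 has {2,3,5,6,7,8}; box has {2,3,7} → only 1 remains.
E7 = 4 (sole candidate).
F7 = 7 (sole candidate).
D2 = 8 (sole candidate).
E6 = 9 (sole candidate).
F6 = 4 (sole candidate).
D7 = 1 (sole candidate).
D1 = 4 (sole candidate).
B2 = 6 (sole candidate).
F2 = 9 (sole candidate).
C3 = 8: row 3 has {1,2,4,7,9}; col 3 has {2,3,4,5,7}; box has {2,4,5,6,7} → only 8 remains.
J3 = 6: row 3 has {1,2,4,7,8,9}; col 9 has {1,2,3,4,5,7,9}; box has {1,2,3,4,5,7,9} → only 6 remains.
B7 = 8 (sole candidate).
C7 = 6 (sole candidate).
C1 = 9 (sole candidate).
F1 = 6 (sole candidate).
J1 = 8 (sole candidate).
C2 = 1 (sole candidate).
B3 = 3: row 3 has {1,2,4,6,7,8,9}; col 2 has {1,2,4,5,6,7,8,9}; box has {1,2,4,5,6,7,8,9} → only 3 remains.
F3 = 5: row 3 has {1,2,3,4,6,7,8,9}; col 6 has {1,2,3,4,6,7,8,9}; box has {1,2,3,4,6,7,8,9} → only 5 remains.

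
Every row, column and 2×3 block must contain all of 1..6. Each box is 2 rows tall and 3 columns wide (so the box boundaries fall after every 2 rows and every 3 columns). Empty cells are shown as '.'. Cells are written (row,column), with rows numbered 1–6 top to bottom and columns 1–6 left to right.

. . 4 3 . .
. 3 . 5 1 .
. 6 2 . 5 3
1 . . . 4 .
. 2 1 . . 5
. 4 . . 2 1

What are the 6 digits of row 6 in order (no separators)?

345621

(1,5) = 6: row 1 has {3,4}; col 5 has {1,2,4,5}; box has {1,3,5} → only 6 remains.
(1,6) = 2: row 1 has {3,4,6}; col 6 has {1,3,5}; box has {1,3,5,6} → only 2 remains.
(2,3) = 6: row 2 has {1,3,5}; col 3 has {1,2,4}; box has {3,4} → only 6 remains.
(2,6) = 4: row 2 has {1,3,5,6}; col 6 has {1,2,3,5}; box has {1,2,3,5,6} → only 4 remains.
(3,1) = 4: row 3 has {2,3,5,6}; col 1 has {1}; box has {1,2,6} → only 4 remains.
(3,4) = 1: row 3 has {2,3,4,5,6}; col 4 has {3,5}; box has {3,4,5} → only 1 remains.
(4,2) = 5: row 4 has {1,4}; col 2 has {2,3,4,6}; box has {1,2,4,6} → only 5 remains.
(4,3) = 3: row 4 has {1,4,5}; col 3 has {1,2,4,6}; box has {1,2,4,5,6} → only 3 remains.
(4,6) = 6: row 4 has {1,3,4,5}; col 6 has {1,2,3,4,5}; box has {1,3,4,5} → only 6 remains.
(5,5) = 3: row 5 has {1,2,5}; col 5 has {1,2,4,5,6}; box has {1,2,5} → only 3 remains.
(6,3) = 5: row 6 has {1,2,4}; col 3 has {1,2,3,4,6}; box has {1,2,4} → only 5 remains.
(6,4) = 6: row 6 has {1,2,4,5}; col 4 has {1,3,5}; box has {1,2,3,5} → only 6 remains.
(1,1) = 5: row 1 has {2,3,4,6}; col 1 has {1,4}; box has {3,4,6} → only 5 remains.
(1,2) = 1: row 1 has {2,3,4,5,6}; col 2 has {2,3,4,5,6}; box has {3,4,5,6} → only 1 remains.
(2,1) = 2: row 2 has {1,3,4,5,6}; col 1 has {1,4,5}; box has {1,3,4,5,6} → only 2 remains.
(4,4) = 2: row 4 has {1,3,4,5,6}; col 4 has {1,3,5,6}; box has {1,3,4,5,6} → only 2 remains.
(5,1) = 6: row 5 has {1,2,3,5}; col 1 has {1,2,4,5}; box has {1,2,4,5} → only 6 remains.
(5,4) = 4: row 5 has {1,2,3,5,6}; col 4 has {1,2,3,5,6}; box has {1,2,3,5,6} → only 4 remains.
(6,1) = 3: row 6 has {1,2,4,5,6}; col 1 has {1,2,4,5,6}; box has {1,2,4,5,6} → only 3 remains.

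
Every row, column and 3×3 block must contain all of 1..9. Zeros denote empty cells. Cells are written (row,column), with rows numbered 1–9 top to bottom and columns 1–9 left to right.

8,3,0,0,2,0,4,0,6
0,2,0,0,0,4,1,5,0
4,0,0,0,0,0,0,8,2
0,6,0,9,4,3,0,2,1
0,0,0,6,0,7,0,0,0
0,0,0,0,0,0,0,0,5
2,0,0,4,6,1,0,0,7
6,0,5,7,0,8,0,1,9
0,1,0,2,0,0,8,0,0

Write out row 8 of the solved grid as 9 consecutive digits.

(2,9) = 3: row 2 has {1,2,4,5}; col 9 has {1,2,5,6,7,9}; box has {1,2,4,5,6,8} → only 3 remains.
(4,7) = 7: row 4 has {1,2,3,4,6,9}; col 7 has {1,4,8}; box has {1,2,5} → only 7 remains.
(6,6) = 2: row 6 has {5}; col 6 has {1,3,4,7,8}; box has {3,4,6,7,9} → only 2 remains.
(7,8) = 3: row 7 has {1,2,4,6,7}; col 8 has {1,2,5,8}; box has {1,7,8,9} → only 3 remains.
(8,2) = 4: row 8 has {1,5,6,7,8,9}; col 2 has {1,2,3,6}; box has {1,2,5,6} → only 4 remains.
(8,5) = 3: row 8 has {1,4,5,6,7,8,9}; col 5 has {2,4,6}; box has {1,2,4,6,7,8} → only 3 remains.
(8,7) = 2: row 8 has {1,3,4,5,6,7,8,9}; col 7 has {1,4,7,8}; box has {1,3,7,8,9} → only 2 remains.

645738219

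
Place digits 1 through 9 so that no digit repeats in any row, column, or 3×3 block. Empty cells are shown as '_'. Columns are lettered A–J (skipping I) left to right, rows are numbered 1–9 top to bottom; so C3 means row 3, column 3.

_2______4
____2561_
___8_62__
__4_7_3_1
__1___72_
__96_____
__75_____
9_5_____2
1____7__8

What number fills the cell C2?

8

C3 = 3: row 3 has {2,6,8}; col 3 has {1,4,5,7,9}; box has {2} → only 3 remains.
J6 = 5: row 6 has {6,9}; col 9 has {1,2,4,8}; box has {1,2,3,7} → only 5 remains.
C2 = 8: row 2 has {1,2,5,6}; col 3 has {1,3,4,5,7,9}; box has {2,3} → only 8 remains.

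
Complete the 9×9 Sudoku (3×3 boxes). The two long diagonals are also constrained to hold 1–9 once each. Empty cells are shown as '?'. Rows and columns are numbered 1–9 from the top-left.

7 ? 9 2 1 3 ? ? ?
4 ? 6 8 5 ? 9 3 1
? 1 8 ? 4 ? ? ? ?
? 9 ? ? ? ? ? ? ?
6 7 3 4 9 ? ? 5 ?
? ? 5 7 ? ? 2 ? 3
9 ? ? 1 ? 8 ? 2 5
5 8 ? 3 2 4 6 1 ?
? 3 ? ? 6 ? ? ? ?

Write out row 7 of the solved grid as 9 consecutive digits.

r1c2 = 5 (sole candidate).
r2c2 = 2 (sole candidate).
r2c6 = 7 (sole candidate).
r3c1 = 3 (sole candidate).
r3c7 = 5 (sole candidate).
r5c9 = 8 (sole candidate).
r6c2 = 4 (sole candidate).
r6c5 = 8 (sole candidate).
r6c6 = 6 (sole candidate).
r6c8 = 9 (sole candidate).
r7c2 = 6: row 7 has {1,2,5,8,9}; col 2 has {1,2,3,4,5,7,8,9}; box has {3,5,8,9} → only 6 remains.
r7c3 = 4: row 7 has {1,2,5,6,8,9}; col 3 has {3,5,6,8,9}; box has {3,5,6,8,9}; anti-diagonal has {3,5,7,8,9} → only 4 remains.
r7c5 = 7: row 7 has {1,2,4,5,6,8,9}; col 5 has {1,2,4,5,6,8,9}; box has {1,2,3,4,6,8} → only 7 remains.
r7c7 = 3: row 7 has {1,2,4,5,6,7,8,9}; col 7 has {2,5,6,9}; box has {1,2,5,6}; main diagonal has {1,2,6,7,8,9} → only 3 remains.

964178325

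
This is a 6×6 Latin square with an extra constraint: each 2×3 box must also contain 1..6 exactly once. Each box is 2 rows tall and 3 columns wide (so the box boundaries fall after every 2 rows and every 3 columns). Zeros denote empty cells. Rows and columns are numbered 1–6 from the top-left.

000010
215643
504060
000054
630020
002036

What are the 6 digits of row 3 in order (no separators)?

R3C2 = 2: row 3 has {4,5,6}; col 2 has {1,3}; box has {4,5} → only 2 remains.
R3C6 = 1: row 3 has {2,4,5,6}; col 6 has {3,4,6}; box has {4,5,6} → only 1 remains.
R4C2 = 6: row 4 has {4,5}; col 2 has {1,2,3}; box has {2,4,5} → only 6 remains.
R5C3 = 1: row 5 has {2,3,6}; col 3 has {2,4,5}; box has {2,3,6} → only 1 remains.
R5C6 = 5: row 5 has {1,2,3,6}; col 6 has {1,3,4,6}; box has {2,3,6} → only 5 remains.
R6C1 = 4: row 6 has {2,3,6}; col 1 has {2,5,6}; box has {1,2,3,6} → only 4 remains.
R6C2 = 5: row 6 has {2,3,4,6}; col 2 has {1,2,3,6}; box has {1,2,3,4,6} → only 5 remains.
R6C4 = 1: row 6 has {2,3,4,5,6}; col 4 has {6}; box has {2,3,5,6} → only 1 remains.
R1C1 = 3: row 1 has {1}; col 1 has {2,4,5,6}; box has {1,2,5} → only 3 remains.
R1C2 = 4: row 1 has {1,3}; col 2 has {1,2,3,5,6}; box has {1,2,3,5} → only 4 remains.
R1C3 = 6: row 1 has {1,3,4}; col 3 has {1,2,4,5}; box has {1,2,3,4,5} → only 6 remains.
R1C6 = 2: row 1 has {1,3,4,6}; col 6 has {1,3,4,5,6}; box has {1,3,4,6} → only 2 remains.
R3C4 = 3: row 3 has {1,2,4,5,6}; col 4 has {1,6}; box has {1,4,5,6} → only 3 remains.

524361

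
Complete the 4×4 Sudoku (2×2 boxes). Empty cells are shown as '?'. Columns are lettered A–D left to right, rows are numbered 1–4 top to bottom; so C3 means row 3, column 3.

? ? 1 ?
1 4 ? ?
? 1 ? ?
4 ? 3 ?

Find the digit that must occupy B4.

C2 = 2: row 2 has {1,4}; col 3 has {1,3}; box has {1} → only 2 remains.
D2 = 3: row 2 has {1,2,4}; col 4 has {}; box has {1,2} → only 3 remains.
C3 = 4: row 3 has {1}; col 3 has {1,2,3}; box has {3} → only 4 remains.
D3 = 2: row 3 has {1,4}; col 4 has {3}; box has {3,4} → only 2 remains.
B4 = 2: row 4 has {3,4}; col 2 has {1,4}; box has {1,4} → only 2 remains.

2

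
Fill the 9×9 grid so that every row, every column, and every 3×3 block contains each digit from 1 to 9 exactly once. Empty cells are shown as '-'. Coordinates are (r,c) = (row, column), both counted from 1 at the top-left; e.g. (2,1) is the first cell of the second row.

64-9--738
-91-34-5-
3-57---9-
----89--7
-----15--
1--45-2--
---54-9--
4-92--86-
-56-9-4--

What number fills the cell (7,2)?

(1,3) = 2: row 1 has {3,4,6,7,8,9}; col 3 has {1,5,6,9}; box has {1,3,4,5,6,9} → only 2 remains.
(1,5) = 1: row 1 has {2,3,4,6,7,8,9}; col 5 has {3,4,5,8,9}; box has {3,4,7,9} → only 1 remains.
(1,6) = 5: row 1 has {1,2,3,4,6,7,8,9}; col 6 has {1,4,9}; box has {1,3,4,7,9} → only 5 remains.
(2,7) = 6: row 2 has {1,3,4,5,9}; col 7 has {2,4,5,7,8,9}; box has {3,5,7,8,9} → only 6 remains.
(2,9) = 2: row 2 has {1,3,4,5,6,9}; col 9 has {7,8}; box has {3,5,6,7,8,9} → only 2 remains.
(3,2) = 8: row 3 has {3,5,7,9}; col 2 has {4,5,9}; box has {1,2,3,4,5,6,9} → only 8 remains.
(3,7) = 1: row 3 has {3,5,7,8,9}; col 7 has {2,4,5,6,7,8,9}; box has {2,3,5,6,7,8,9} → only 1 remains.
(3,9) = 4: row 3 has {1,3,5,7,8,9}; col 9 has {2,7,8}; box has {1,2,3,5,6,7,8,9} → only 4 remains.
(4,7) = 3: row 4 has {7,8,9}; col 7 has {1,2,4,5,6,7,8,9}; box has {2,5,7} → only 3 remains.
(6,8) = 8: row 6 has {1,2,4,5}; col 8 has {3,5,6,9}; box has {2,3,5,7} → only 8 remains.
(8,5) = 7: row 8 has {2,4,6,8,9}; col 5 has {1,3,4,5,8,9}; box has {2,4,5,9} → only 7 remains.
(8,6) = 3: row 8 has {2,4,6,7,8,9}; col 6 has {1,4,5,9}; box has {2,4,5,7,9} → only 3 remains.
(9,6) = 8: row 9 has {4,5,6,9}; col 6 has {1,3,4,5,9}; box has {2,3,4,5,7,9} → only 8 remains.
(2,1) = 7: row 2 has {1,2,3,4,5,6,9}; col 1 has {1,3,4,6}; box has {1,2,3,4,5,6,8,9} → only 7 remains.
(2,4) = 8: row 2 has {1,2,3,4,5,6,7,9}; col 4 has {2,4,5,7,9}; box has {1,3,4,5,7,9} → only 8 remains.
(4,3) = 4: row 4 has {3,7,8,9}; col 3 has {1,2,5,6,9}; box has {1} → only 4 remains.
(4,4) = 6: row 4 has {3,4,7,8,9}; col 4 has {2,4,5,7,8,9}; box has {1,4,5,8,9} → only 6 remains.
(4,8) = 1: row 4 has {3,4,6,7,8,9}; col 8 has {3,5,6,8,9}; box has {2,3,5,7,8} → only 1 remains.
(5,4) = 3: row 5 has {1,5}; col 4 has {2,4,5,6,7,8,9}; box has {1,4,5,6,8,9} → only 3 remains.
(5,5) = 2: row 5 has {1,3,5}; col 5 has {1,3,4,5,7,8,9}; box has {1,3,4,5,6,8,9} → only 2 remains.
(5,8) = 4: row 5 has {1,2,3,5}; col 8 has {1,3,5,6,8,9}; box has {1,2,3,5,7,8} → only 4 remains.
(6,6) = 7: row 6 has {1,2,4,5,8}; col 6 has {1,3,4,5,8,9}; box has {1,2,3,4,5,6,8,9} → only 7 remains.
(7,6) = 6: row 7 has {4,5,9}; col 6 has {1,3,4,5,7,8,9}; box has {2,3,4,5,7,8,9} → only 6 remains.
(8,2) = 1: row 8 has {2,3,4,6,7,8,9}; col 2 has {4,5,8,9}; box has {4,5,6,9} → only 1 remains.
(8,9) = 5: row 8 has {1,2,3,4,6,7,8,9}; col 9 has {2,4,7,8}; box has {4,6,8,9} → only 5 remains.
(9,1) = 2: row 9 has {4,5,6,8,9}; col 1 has {1,3,4,6,7}; box has {1,4,5,6,9} → only 2 remains.
(9,4) = 1: row 9 has {2,4,5,6,8,9}; col 4 has {2,3,4,5,6,7,8,9}; box has {2,3,4,5,6,7,8,9} → only 1 remains.
(9,8) = 7: row 9 has {1,2,4,5,6,8,9}; col 8 has {1,3,4,5,6,8,9}; box has {4,5,6,8,9} → only 7 remains.
(9,9) = 3: row 9 has {1,2,4,5,6,7,8,9}; col 9 has {2,4,5,7,8}; box has {4,5,6,7,8,9} → only 3 remains.
(3,5) = 6: row 3 has {1,3,4,5,7,8,9}; col 5 has {1,2,3,4,5,7,8,9}; box has {1,3,4,5,7,8,9} → only 6 remains.
(3,6) = 2: row 3 has {1,3,4,5,6,7,8,9}; col 6 has {1,3,4,5,6,7,8,9}; box has {1,3,4,5,6,7,8,9} → only 2 remains.
(4,1) = 5: row 4 has {1,3,4,6,7,8,9}; col 1 has {1,2,3,4,6,7}; box has {1,4} → only 5 remains.
(4,2) = 2: row 4 has {1,3,4,5,6,7,8,9}; col 2 has {1,4,5,8,9}; box has {1,4,5} → only 2 remains.
(6,3) = 3: row 6 has {1,2,4,5,7,8}; col 3 has {1,2,4,5,6,9}; box has {1,2,4,5} → only 3 remains.
(7,1) = 8: row 7 has {4,5,6,9}; col 1 has {1,2,3,4,5,6,7}; box has {1,2,4,5,6,9} → only 8 remains.
(7,3) = 7: row 7 has {4,5,6,8,9}; col 3 has {1,2,3,4,5,6,9}; box has {1,2,4,5,6,8,9} → only 7 remains.
(7,8) = 2: row 7 has {4,5,6,7,8,9}; col 8 has {1,3,4,5,6,7,8,9}; box has {3,4,5,6,7,8,9} → only 2 remains.
(7,9) = 1: row 7 has {2,4,5,6,7,8,9}; col 9 has {2,3,4,5,7,8}; box has {2,3,4,5,6,7,8,9} → only 1 remains.
(5,1) = 9: row 5 has {1,2,3,4,5}; col 1 has {1,2,3,4,5,6,7,8}; box has {1,2,3,4,5} → only 9 remains.
(5,3) = 8: row 5 has {1,2,3,4,5,9}; col 3 has {1,2,3,4,5,6,7,9}; box has {1,2,3,4,5,9} → only 8 remains.
(5,9) = 6: row 5 has {1,2,3,4,5,8,9}; col 9 has {1,2,3,4,5,7,8}; box has {1,2,3,4,5,7,8} → only 6 remains.
(6,2) = 6: row 6 has {1,2,3,4,5,7,8}; col 2 has {1,2,4,5,8,9}; box has {1,2,3,4,5,8,9} → only 6 remains.
(6,9) = 9: row 6 has {1,2,3,4,5,6,7,8}; col 9 has {1,2,3,4,5,6,7,8}; box has {1,2,3,4,5,6,7,8} → only 9 remains.
(7,2) = 3: row 7 has {1,2,4,5,6,7,8,9}; col 2 has {1,2,4,5,6,8,9}; box has {1,2,4,5,6,7,8,9} → only 3 remains.

3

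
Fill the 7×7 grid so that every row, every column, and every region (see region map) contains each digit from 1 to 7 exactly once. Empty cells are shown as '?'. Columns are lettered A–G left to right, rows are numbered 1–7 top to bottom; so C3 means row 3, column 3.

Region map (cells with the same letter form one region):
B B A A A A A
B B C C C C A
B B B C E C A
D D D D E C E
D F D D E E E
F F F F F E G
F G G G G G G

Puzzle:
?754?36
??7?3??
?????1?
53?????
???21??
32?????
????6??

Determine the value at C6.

E1 = 2 (sole candidate).
G2 = 1 (sole candidate).
G3 = 7 (sole candidate).
A1 = 1 (sole candidate).
C3 = 3 (hidden single in row 3).
A3 = 2 (hidden single in row 3).
F2 = 2 (hidden single in row 2).
G4 = 2 (hidden single in row 4).
G5 = 3 (hidden single in row 5).
C7 = 2 (hidden single in row 7).
D7 = 3 (hidden single in row 7).
B7 = 1 (hidden single in row 7).
F4 = 4 (hidden single in region C).
E4 = 7 (sole candidate).
A5 = 7 (hidden single in row 5).
A7 = 4 (sole candidate).
G7 = 5 (sole candidate).
A2 = 6 (sole candidate).
D2 = 5 (sole candidate).
D3 = 6 (sole candidate).
D4 = 1 (sole candidate).
D6 = 7 (sole candidate).
E6 = 5 (sole candidate).
F6 = 6 (sole candidate).
G6 = 4 (sole candidate).
F7 = 7 (sole candidate).
B2 = 4 (sole candidate).
B3 = 5 (sole candidate).
E3 = 4 (sole candidate).
C4 = 6 (sole candidate).
B5 = 6 (sole candidate).
C5 = 4 (sole candidate).
F5 = 5 (sole candidate).
C6 = 1: row 6 has {2,3,4,5,6,7}; col 3 has {2,3,4,5,6,7}; region has {2,3,4,5,6,7} → only 1 remains.

1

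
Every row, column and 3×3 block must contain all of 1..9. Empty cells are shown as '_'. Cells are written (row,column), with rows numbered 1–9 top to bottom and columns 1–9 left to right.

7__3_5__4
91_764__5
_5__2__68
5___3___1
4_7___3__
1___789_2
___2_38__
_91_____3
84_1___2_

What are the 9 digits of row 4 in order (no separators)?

(2,7) = 2: row 2 has {1,4,5,6,7,9}; col 7 has {3,8,9}; box has {4,5,6,8} → only 2 remains.
(2,8) = 3: row 2 has {1,2,4,5,6,7,9}; col 8 has {2,6}; box has {2,4,5,6,8} → only 3 remains.
(3,1) = 3: row 3 has {2,5,6,8}; col 1 has {1,4,5,7,8,9}; box has {1,5,7,9} → only 3 remains.
(3,3) = 4: row 3 has {2,3,5,6,8}; col 3 has {1,7}; box has {1,3,5,7,9} → only 4 remains.
(3,4) = 9: row 3 has {2,3,4,5,6,8}; col 4 has {1,2,3,7}; box has {2,3,4,5,6,7} → only 9 remains.
(3,6) = 1: row 3 has {2,3,4,5,6,8,9}; col 6 has {3,4,5,8}; box has {2,3,4,5,6,7,9} → only 1 remains.
(3,7) = 7: row 3 has {1,2,3,4,5,6,8,9}; col 7 has {2,3,8,9}; box has {2,3,4,5,6,8} → only 7 remains.
(5,9) = 6: row 5 has {3,4,7}; col 9 has {1,2,3,4,5,8}; box has {1,2,3,9} → only 6 remains.
(7,1) = 6: row 7 has {2,3,8}; col 1 has {1,3,4,5,7,8,9}; box has {1,4,8,9} → only 6 remains.
(7,2) = 7: row 7 has {2,3,6,8}; col 2 has {1,4,5,9}; box has {1,4,6,8,9} → only 7 remains.
(7,3) = 5: row 7 has {2,3,6,7,8}; col 3 has {1,4,7}; box has {1,4,6,7,8,9} → only 5 remains.
(7,9) = 9: row 7 has {2,3,5,6,7,8}; col 9 has {1,2,3,4,5,6,8}; box has {2,3,8} → only 9 remains.
(8,1) = 2: row 8 has {1,3,9}; col 1 has {1,3,4,5,6,7,8,9}; box has {1,4,5,6,7,8,9} → only 2 remains.
(9,3) = 3: row 9 has {1,2,4,8}; col 3 has {1,4,5,7}; box has {1,2,4,5,6,7,8,9} → only 3 remains.
(9,9) = 7: row 9 has {1,2,3,4,8}; col 9 has {1,2,3,4,5,6,8,9}; box has {2,3,8,9} → only 7 remains.
(1,5) = 8: row 1 has {3,4,5,7}; col 5 has {2,3,6,7}; box has {1,2,3,4,5,6,7,9} → only 8 remains.
(1,7) = 1: row 1 has {3,4,5,7,8}; col 7 has {2,3,7,8,9}; box has {2,3,4,5,6,7,8} → only 1 remains.
(1,8) = 9: row 1 has {1,3,4,5,7,8}; col 8 has {2,3,6}; box has {1,2,3,4,5,6,7,8} → only 9 remains.
(2,3) = 8: row 2 has {1,2,3,4,5,6,7,9}; col 3 has {1,3,4,5,7}; box has {1,3,4,5,7,9} → only 8 remains.
(4,7) = 4: row 4 has {1,3,5}; col 7 has {1,2,3,7,8,9}; box has {1,2,3,6,9} → only 4 remains.
(5,4) = 5: row 5 has {3,4,6,7}; col 4 has {1,2,3,7,9}; box has {3,7,8} → only 5 remains.
(5,8) = 8: row 5 has {3,4,5,6,7}; col 8 has {2,3,6,9}; box has {1,2,3,4,6,9} → only 8 remains.
(6,3) = 6: row 6 has {1,2,7,8,9}; col 3 has {1,3,4,5,7,8}; box has {1,4,5,7} → only 6 remains.
(6,4) = 4: row 6 has {1,2,6,7,8,9}; col 4 has {1,2,3,5,7,9}; box has {3,5,7,8} → only 4 remains.
(6,8) = 5: row 6 has {1,2,4,6,7,8,9}; col 8 has {2,3,6,8,9}; box has {1,2,3,4,6,8,9} → only 5 remains.
(7,5) = 4: row 7 has {2,3,5,6,7,8,9}; col 5 has {2,3,6,7,8}; box has {1,2,3} → only 4 remains.
(7,8) = 1: row 7 has {2,3,4,5,6,7,8,9}; col 8 has {2,3,5,6,8,9}; box has {2,3,7,8,9} → only 1 remains.
(8,5) = 5: row 8 has {1,2,3,9}; col 5 has {2,3,4,6,7,8}; box has {1,2,3,4} → only 5 remains.
(8,7) = 6: row 8 has {1,2,3,5,9}; col 7 has {1,2,3,4,7,8,9}; box has {1,2,3,7,8,9} → only 6 remains.
(8,8) = 4: row 8 has {1,2,3,5,6,9}; col 8 has {1,2,3,5,6,8,9}; box has {1,2,3,6,7,8,9} → only 4 remains.
(9,5) = 9: row 9 has {1,2,3,4,7,8}; col 5 has {2,3,4,5,6,7,8}; box has {1,2,3,4,5} → only 9 remains.
(9,6) = 6: row 9 has {1,2,3,4,7,8,9}; col 6 has {1,3,4,5,8}; box has {1,2,3,4,5,9} → only 6 remains.
(9,7) = 5: row 9 has {1,2,3,4,6,7,8,9}; col 7 has {1,2,3,4,6,7,8,9}; box has {1,2,3,4,6,7,8,9} → only 5 remains.
(1,3) = 2: row 1 has {1,3,4,5,7,8,9}; col 3 has {1,3,4,5,6,7,8}; box has {1,3,4,5,7,8,9} → only 2 remains.
(4,3) = 9: row 4 has {1,3,4,5}; col 3 has {1,2,3,4,5,6,7,8}; box has {1,4,5,6,7} → only 9 remains.
(4,4) = 6: row 4 has {1,3,4,5,9}; col 4 has {1,2,3,4,5,7,9}; box has {3,4,5,7,8} → only 6 remains.
(4,6) = 2: row 4 has {1,3,4,5,6,9}; col 6 has {1,3,4,5,6,8}; box has {3,4,5,6,7,8} → only 2 remains.
(4,8) = 7: row 4 has {1,2,3,4,5,6,9}; col 8 has {1,2,3,4,5,6,8,9}; box has {1,2,3,4,5,6,8,9} → only 7 remains.
(5,2) = 2: row 5 has {3,4,5,6,7,8}; col 2 has {1,4,5,7,9}; box has {1,4,5,6,7,9} → only 2 remains.
(5,5) = 1: row 5 has {2,3,4,5,6,7,8}; col 5 has {2,3,4,5,6,7,8,9}; box has {2,3,4,5,6,7,8} → only 1 remains.
(5,6) = 9: row 5 has {1,2,3,4,5,6,7,8}; col 6 has {1,2,3,4,5,6,8}; box has {1,2,3,4,5,6,7,8} → only 9 remains.
(6,2) = 3: row 6 has {1,2,4,5,6,7,8,9}; col 2 has {1,2,4,5,7,9}; box has {1,2,4,5,6,7,9} → only 3 remains.
(8,4) = 8: row 8 has {1,2,3,4,5,6,9}; col 4 has {1,2,3,4,5,6,7,9}; box has {1,2,3,4,5,6,9} → only 8 remains.
(8,6) = 7: row 8 has {1,2,3,4,5,6,8,9}; col 6 has {1,2,3,4,5,6,8,9}; box has {1,2,3,4,5,6,8,9} → only 7 remains.
(1,2) = 6: row 1 has {1,2,3,4,5,7,8,9}; col 2 has {1,2,3,4,5,7,9}; box has {1,2,3,4,5,7,8,9} → only 6 remains.
(4,2) = 8: row 4 has {1,2,3,4,5,6,7,9}; col 2 has {1,2,3,4,5,6,7,9}; box has {1,2,3,4,5,6,7,9} → only 8 remains.

589632471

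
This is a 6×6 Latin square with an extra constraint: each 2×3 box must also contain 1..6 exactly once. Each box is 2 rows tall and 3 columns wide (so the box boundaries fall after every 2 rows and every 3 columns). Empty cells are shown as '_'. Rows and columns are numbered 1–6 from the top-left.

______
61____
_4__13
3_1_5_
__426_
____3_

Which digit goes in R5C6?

1

R3C4 = 6: row 3 has {1,3,4}; col 4 has {2}; box has {1,3,5} → only 6 remains.
R4C4 = 4: row 4 has {1,3,5}; col 4 has {2,6}; box has {1,3,5,6} → only 4 remains.
R4C6 = 2: row 4 has {1,3,4,5}; col 6 has {3}; box has {1,3,4,5,6} → only 2 remains.
R4C2 = 6: row 4 has {1,2,3,4,5}; col 2 has {1,4}; box has {1,3,4} → only 6 remains.
R1C6 = 6: in row 1, 6 can only go here (every other open cell in that row sees a 6).
R1C4 = 1: in row 1, 1 can only go here (every other open cell in that row sees a 1).
R6C4 = 5: row 6 has {3}; col 4 has {1,2,4,6}; box has {2,3,6} → only 5 remains.
R2C4 = 3: row 2 has {1,6}; col 4 has {1,2,4,5,6}; box has {1,6} → only 3 remains.
R5C6 = 1: row 5 has {2,4,6}; col 6 has {2,3,6}; box has {2,3,5,6} → only 1 remains.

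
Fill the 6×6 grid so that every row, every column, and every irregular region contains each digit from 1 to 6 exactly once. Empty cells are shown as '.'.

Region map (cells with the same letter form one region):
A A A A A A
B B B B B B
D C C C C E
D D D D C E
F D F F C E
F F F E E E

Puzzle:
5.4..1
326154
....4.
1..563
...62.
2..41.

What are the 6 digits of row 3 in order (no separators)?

r1c5 = 3 (sole candidate).
r3c1 = 6: row 3 has {4}; col 1 has {1,2,3,5}; region has {1,5} → only 6 remains.
r3c4 = 3: row 3 has {4,6}; col 4 has {1,4,5,6}; region has {2,4,6} → only 3 remains.
r4c2 = 4 (sole candidate).
r4c3 = 2 (sole candidate).
r5c1 = 4 (sole candidate).
r5c2 = 3 (sole candidate).
r5c6 = 5 (sole candidate).
r6c2 = 5 (sole candidate).
r6c3 = 3 (sole candidate).
r6c6 = 6 (sole candidate).
r1c2 = 6 (sole candidate).
r1c4 = 2 (sole candidate).
r3c2 = 1: row 3 has {3,4,6}; col 2 has {2,3,4,5,6}; region has {2,3,4,6} → only 1 remains.
r3c3 = 5: row 3 has {1,3,4,6}; col 3 has {2,3,4,6}; region has {1,2,3,4,6} → only 5 remains.
r3c6 = 2: row 3 has {1,3,4,5,6}; col 6 has {1,3,4,5,6}; region has {1,3,4,5,6} → only 2 remains.

615342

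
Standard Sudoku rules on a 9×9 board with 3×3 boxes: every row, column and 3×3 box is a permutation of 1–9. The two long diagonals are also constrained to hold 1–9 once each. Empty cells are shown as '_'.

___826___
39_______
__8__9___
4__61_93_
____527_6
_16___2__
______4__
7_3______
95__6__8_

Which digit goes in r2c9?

r1c1 = 1: row 1 has {2,6,8}; col 1 has {3,4,7,9}; box has {3,8,9}; main diagonal has {4,5,6,8,9} → only 1 remains.
r5c1 = 8: row 5 has {2,5,6,7}; col 1 has {1,3,4,7,9}; box has {1,4,6} → only 8 remains.
r5c2 = 3: row 5 has {2,5,6,7,8}; col 2 has {1,5,9}; box has {1,4,6,8} → only 3 remains.
r5c3 = 9: row 5 has {2,3,5,6,7,8}; col 3 has {3,6,8}; box has {1,3,4,6,8} → only 9 remains.
r5c4 = 4: row 5 has {2,3,5,6,7,8,9}; col 4 has {6,8}; box has {1,2,5,6} → only 4 remains.
r5c8 = 1: row 5 has {2,3,4,5,6,7,8,9}; col 8 has {3,8}; box has {2,3,6,7,9} → only 1 remains.
r6c1 = 5: row 6 has {1,2,6}; col 1 has {1,3,4,7,8,9}; box has {1,3,4,6,8,9} → only 5 remains.
r6c8 = 4: row 6 has {1,2,5,6}; col 8 has {1,3,8}; box has {1,2,3,6,7,9} → only 4 remains.
r6c9 = 8: row 6 has {1,2,4,5,6}; col 9 has {6}; box has {1,2,3,4,6,7,9} → only 8 remains.
r8c8 = 2: row 8 has {3,7}; col 8 has {1,3,4,8}; box has {4,8}; main diagonal has {1,4,5,6,8,9} → only 2 remains.
r4c9 = 5: row 4 has {1,3,4,6,9}; col 9 has {6,8}; box has {1,2,3,4,6,7,8,9} → only 5 remains.
r1c8 = 9: in row 1, 9 can only go here (every other open cell in that row sees a 9).
r2c7 = 8: in row 2, 8 can only go here (every other open cell in that row sees an 8).
r2c8 = 6: in row 2, 6 can only go here (every other open cell in that row sees a 6).
r4c6 = 8: in row 4, 8 can only go here (every other open cell in that row sees an 8).
r8c2 = 4: row 8 has {2,3,7}; col 2 has {1,3,5,9}; box has {3,5,7,9}; anti-diagonal has {5,6,8,9} → only 4 remains.
r1c2 = 7: row 1 has {1,2,6,8,9}; col 2 has {1,3,4,5,9}; box has {1,3,8,9} → only 7 remains.
r1c9 = 3: row 1 has {1,2,6,7,8,9}; col 9 has {5,6,8}; box has {6,8,9}; anti-diagonal has {4,5,6,8,9} → only 3 remains.
r3c7 = 1: row 3 has {8,9}; col 7 has {2,4,7,8,9}; box has {3,6,8,9}; anti-diagonal has {3,4,5,6,8,9} → only 1 remains.
r4c2 = 2: row 4 has {1,3,4,5,6,8,9}; col 2 has {1,3,4,5,7,9}; box has {1,3,4,5,6,8,9} → only 2 remains.
r4c3 = 7: row 4 has {1,2,3,4,5,6,8,9}; col 3 has {3,6,8,9}; box has {1,2,3,4,5,6,8,9} → only 7 remains.
r6c4 = 7: row 6 has {1,2,4,5,6,8}; col 4 has {4,6,8}; box has {1,2,4,5,6,8}; anti-diagonal has {1,3,4,5,6,8,9} → only 7 remains.
r6c6 = 3: row 6 has {1,2,4,5,6,7,8}; col 6 has {2,6,8,9}; box has {1,2,4,5,6,7,8}; main diagonal has {1,2,4,5,6,8,9} → only 3 remains.
r7c3 = 2: row 7 has {4}; col 3 has {3,6,7,8,9}; box has {3,4,5,7,9}; anti-diagonal has {1,3,4,5,6,7,8,9} → only 2 remains.
r9c3 = 1: row 9 has {5,6,8,9}; col 3 has {2,3,6,7,8,9}; box has {2,3,4,5,7,9} → only 1 remains.
r9c7 = 3: row 9 has {1,5,6,8,9}; col 7 has {1,2,4,7,8,9}; box has {2,4,8} → only 3 remains.
r9c9 = 7: row 9 has {1,3,5,6,8,9}; col 9 has {3,5,6,8}; box has {2,3,4,8}; main diagonal has {1,2,3,4,5,6,8,9} → only 7 remains.
r1c7 = 5: row 1 has {1,2,3,6,7,8,9}; col 7 has {1,2,3,4,7,8,9}; box has {1,3,6,8,9} → only 5 remains.
r3c2 = 6: row 3 has {1,8,9}; col 2 has {1,2,3,4,5,7,9}; box has {1,3,7,8,9} → only 6 remains.
r3c8 = 7: row 3 has {1,6,8,9}; col 8 has {1,2,3,4,6,8,9}; box has {1,3,5,6,8,9} → only 7 remains.
r6c5 = 9: row 6 has {1,2,3,4,5,6,7,8}; col 5 has {1,2,5,6}; box has {1,2,3,4,5,6,7,8} → only 9 remains.
r7c1 = 6: row 7 has {2,4}; col 1 has {1,3,4,5,7,8,9}; box has {1,2,3,4,5,7,9} → only 6 remains.
r7c2 = 8: row 7 has {2,4,6}; col 2 has {1,2,3,4,5,6,7,9}; box has {1,2,3,4,5,6,7,9} → only 8 remains.
r7c8 = 5: row 7 has {2,4,6,8}; col 8 has {1,2,3,4,6,7,8,9}; box has {2,3,4,7,8} → only 5 remains.
r8c5 = 8: row 8 has {2,3,4,7}; col 5 has {1,2,5,6,9}; box has {6} → only 8 remains.
r8c7 = 6: row 8 has {2,3,4,7,8}; col 7 has {1,2,3,4,5,7,8,9}; box has {2,3,4,5,7,8} → only 6 remains.
r9c4 = 2: row 9 has {1,3,5,6,7,8,9}; col 4 has {4,6,7,8}; box has {6,8} → only 2 remains.
r9c6 = 4: row 9 has {1,2,3,5,6,7,8,9}; col 6 has {2,3,6,8,9}; box has {2,6,8} → only 4 remains.
r1c3 = 4: row 1 has {1,2,3,5,6,7,8,9}; col 3 has {1,2,3,6,7,8,9}; box has {1,3,6,7,8,9} → only 4 remains.
r2c3 = 5: row 2 has {3,6,8,9}; col 3 has {1,2,3,4,6,7,8,9}; box has {1,3,4,6,7,8,9} → only 5 remains.
r2c4 = 1: row 2 has {3,5,6,8,9}; col 4 has {2,4,6,7,8}; box has {2,6,8,9} → only 1 remains.
r2c6 = 7: row 2 has {1,3,5,6,8,9}; col 6 has {2,3,4,6,8,9}; box has {1,2,6,8,9} → only 7 remains.
r3c1 = 2: row 3 has {1,6,7,8,9}; col 1 has {1,3,4,5,6,7,8,9}; box has {1,3,4,5,6,7,8,9} → only 2 remains.
r3c9 = 4: row 3 has {1,2,6,7,8,9}; col 9 has {3,5,6,7,8}; box has {1,3,5,6,7,8,9} → only 4 remains.
r7c6 = 1: row 7 has {2,4,5,6,8}; col 6 has {2,3,4,6,7,8,9}; box has {2,4,6,8} → only 1 remains.
r7c9 = 9: row 7 has {1,2,4,5,6,8}; col 9 has {3,4,5,6,7,8}; box has {2,3,4,5,6,7,8} → only 9 remains.
r8c6 = 5: row 8 has {2,3,4,6,7,8}; col 6 has {1,2,3,4,6,7,8,9}; box has {1,2,4,6,8} → only 5 remains.
r8c9 = 1: row 8 has {2,3,4,5,6,7,8}; col 9 has {3,4,5,6,7,8,9}; box has {2,3,4,5,6,7,8,9} → only 1 remains.
r2c5 = 4: row 2 has {1,3,5,6,7,8,9}; col 5 has {1,2,5,6,8,9}; box has {1,2,6,7,8,9} → only 4 remains.
r2c9 = 2: row 2 has {1,3,4,5,6,7,8,9}; col 9 has {1,3,4,5,6,7,8,9}; box has {1,3,4,5,6,7,8,9} → only 2 remains.

2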